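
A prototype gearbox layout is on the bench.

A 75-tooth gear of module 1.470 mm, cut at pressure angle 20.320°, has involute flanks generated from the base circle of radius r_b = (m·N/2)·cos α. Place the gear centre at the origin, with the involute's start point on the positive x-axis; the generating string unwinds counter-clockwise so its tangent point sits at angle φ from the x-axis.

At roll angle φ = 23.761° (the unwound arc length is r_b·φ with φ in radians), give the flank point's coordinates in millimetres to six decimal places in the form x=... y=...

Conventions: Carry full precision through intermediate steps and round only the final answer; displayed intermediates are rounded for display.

class = single-mesh tooth geometry [base-circle involute, m = 1.470, 75T]
pitch radius r_p = m·N/2 = 1.470·75/2 = 55.125000
base radius r_b = r_p·cos α = 55.125000·cos 20.320° = 51.694449
roll angle φ = 23.761° = 0.41470768 rad
x = r_b·(cos φ + φ·sin φ) = 55.950409
y = r_b·(sin φ − φ·cos φ) = 1.207984

x=55.950409 y=1.207984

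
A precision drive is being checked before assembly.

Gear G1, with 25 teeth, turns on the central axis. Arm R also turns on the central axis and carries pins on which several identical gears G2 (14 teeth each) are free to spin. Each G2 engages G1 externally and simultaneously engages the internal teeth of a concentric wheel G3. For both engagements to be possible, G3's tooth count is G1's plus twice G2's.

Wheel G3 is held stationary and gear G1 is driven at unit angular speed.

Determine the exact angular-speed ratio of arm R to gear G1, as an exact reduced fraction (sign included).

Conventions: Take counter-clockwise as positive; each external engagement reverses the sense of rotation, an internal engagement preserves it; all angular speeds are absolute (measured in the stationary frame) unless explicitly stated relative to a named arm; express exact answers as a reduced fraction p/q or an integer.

25/78

topology: planetary set — G1 25T / G2 14T / G3 53T, arm = carrier (Willis)
ring teeth: 25 + 2·14 = 53
25(ω_sun−ω_arm) = −53(ω_ring−ω_arm),  ω_ring = 0, ω_sun = 1
25(1−ω_arm) = −53(0−ω_arm)  ⇒  78·ω_arm = 25  ⇒  ω_arm = 25/78
ω_out/ω_in = 25/78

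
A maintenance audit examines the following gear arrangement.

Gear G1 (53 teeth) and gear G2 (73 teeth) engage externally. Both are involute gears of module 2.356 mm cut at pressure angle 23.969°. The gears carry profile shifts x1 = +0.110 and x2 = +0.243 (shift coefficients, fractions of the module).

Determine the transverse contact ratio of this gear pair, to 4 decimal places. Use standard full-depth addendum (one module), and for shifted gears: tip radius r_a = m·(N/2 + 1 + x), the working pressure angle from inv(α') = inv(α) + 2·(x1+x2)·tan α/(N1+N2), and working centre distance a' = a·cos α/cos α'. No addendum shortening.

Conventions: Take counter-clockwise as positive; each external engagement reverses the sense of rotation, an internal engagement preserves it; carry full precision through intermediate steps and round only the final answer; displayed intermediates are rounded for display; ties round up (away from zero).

single-mesh involute tooth geometry (53T engaging 73T at module 2.356)
base radii: r_b1 = 57.050028, r_b2 = 78.578341
tip radii: r_a1 = 65.049160, r_a2 = 88.922508
inv(α') = inv(23.969°) + 2·(+0.110+0.243)·tan α/(53+73) = 0.02873363  ⇒  α' = 24.66782°
a' = a·cos α / cos α' = 148.4280·cos 23.969°/cos 24.66782° = 149.248364
action lengths: √(r_a1²−r_b1²) = 31.252000, √(r_a2²−r_b2²) = 41.625194
base pitch p_b = π·m·cos α = 6.763319
CR = (31.252000 + 41.625194 − 149.248364·sin 24.66782°)/6.763319 = 1.565413
contact ratio ≈ 1.5654

1.5654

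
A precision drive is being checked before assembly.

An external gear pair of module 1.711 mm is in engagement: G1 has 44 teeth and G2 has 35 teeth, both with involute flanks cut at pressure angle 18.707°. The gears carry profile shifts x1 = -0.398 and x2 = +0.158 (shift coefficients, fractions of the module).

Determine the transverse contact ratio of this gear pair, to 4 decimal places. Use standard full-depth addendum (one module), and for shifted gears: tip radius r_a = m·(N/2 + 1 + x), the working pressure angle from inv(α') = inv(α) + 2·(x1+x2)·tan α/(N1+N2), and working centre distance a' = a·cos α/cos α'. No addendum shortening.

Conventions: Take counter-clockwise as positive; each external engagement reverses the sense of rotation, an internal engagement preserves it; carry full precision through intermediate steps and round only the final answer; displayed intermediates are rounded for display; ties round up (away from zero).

class = single-mesh tooth geometry [involute pair 44T × 35T, m = 1.711]
base radii: r_b1 = 35.653415, r_b2 = 28.360671
tip radii: r_a1 = 38.672022, r_a2 = 31.923838
inv(α') = inv(18.707°) + 2·(-0.398+0.158)·tan α/(44+35) = 0.01006134  ⇒  α' = 17.61172°
a' = a·cos α / cos α' = 67.5845·cos 18.707°/cos 17.61172° = 67.162051
action lengths: √(r_a1²−r_b1²) = 14.978629, √(r_a2²−r_b2²) = 14.656186
base pitch p_b = π·m·cos α = 5.091296
CR = (14.978629 + 14.656186 − 67.162051·sin 17.61172°)/5.091296 = 1.829385
contact ratio ≈ 1.8294

1.8294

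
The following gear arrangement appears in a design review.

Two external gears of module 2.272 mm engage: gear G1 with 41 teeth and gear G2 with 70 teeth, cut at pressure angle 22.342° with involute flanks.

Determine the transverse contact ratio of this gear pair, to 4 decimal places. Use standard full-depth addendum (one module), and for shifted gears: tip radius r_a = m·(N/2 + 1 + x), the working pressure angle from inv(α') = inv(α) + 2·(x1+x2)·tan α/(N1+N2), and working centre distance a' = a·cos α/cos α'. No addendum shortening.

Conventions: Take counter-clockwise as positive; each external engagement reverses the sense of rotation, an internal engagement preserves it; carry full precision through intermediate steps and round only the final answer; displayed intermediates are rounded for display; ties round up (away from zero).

class = single-mesh tooth geometry [involute pair 41T × 70T, m = 2.272]
base radii: r_b1 = 43.079601, r_b2 = 73.550538
tip radii: r_a1 = 48.848000, r_a2 = 81.792000
no profile shift: α' = α, a' = a
action lengths: √(r_a1²−r_b1²) = 23.027703, √(r_a2²−r_b2²) = 35.780576
base pitch p_b = π·m·cos α = 6.601881
CR = (23.027703 + 35.780576 − 126.096000·sin 22.34200°)/6.601881 = 1.647238
contact ratio ≈ 1.6472

1.6472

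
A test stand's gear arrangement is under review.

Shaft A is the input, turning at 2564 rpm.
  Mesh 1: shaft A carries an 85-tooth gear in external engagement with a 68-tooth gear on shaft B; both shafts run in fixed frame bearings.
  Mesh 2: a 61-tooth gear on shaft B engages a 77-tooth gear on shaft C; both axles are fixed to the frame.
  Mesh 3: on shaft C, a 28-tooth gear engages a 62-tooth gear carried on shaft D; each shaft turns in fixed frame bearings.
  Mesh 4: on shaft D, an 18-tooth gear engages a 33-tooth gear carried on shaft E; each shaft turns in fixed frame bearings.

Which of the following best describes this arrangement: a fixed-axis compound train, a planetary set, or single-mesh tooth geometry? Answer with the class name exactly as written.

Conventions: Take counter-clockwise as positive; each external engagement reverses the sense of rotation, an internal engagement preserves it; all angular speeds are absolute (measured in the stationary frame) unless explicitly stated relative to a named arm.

recognized (5 fixed axles, 4 meshes): fixed-axis compound train
classification: fixed-axis compound train

fixed-axis compound train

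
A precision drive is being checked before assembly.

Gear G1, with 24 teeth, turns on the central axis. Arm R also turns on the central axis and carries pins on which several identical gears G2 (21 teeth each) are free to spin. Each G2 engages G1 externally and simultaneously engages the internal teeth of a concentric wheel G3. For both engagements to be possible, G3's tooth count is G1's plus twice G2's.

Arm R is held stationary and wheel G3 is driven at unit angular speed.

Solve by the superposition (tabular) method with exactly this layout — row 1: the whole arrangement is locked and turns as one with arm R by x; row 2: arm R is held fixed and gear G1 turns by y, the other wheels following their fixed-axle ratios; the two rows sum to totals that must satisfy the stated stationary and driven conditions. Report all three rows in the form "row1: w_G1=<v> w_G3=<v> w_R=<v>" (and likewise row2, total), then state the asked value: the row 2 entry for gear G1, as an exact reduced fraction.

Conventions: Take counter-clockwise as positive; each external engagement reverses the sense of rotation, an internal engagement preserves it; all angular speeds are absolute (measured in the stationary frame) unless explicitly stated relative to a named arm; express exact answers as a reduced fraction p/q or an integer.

row1: w_G1=0 w_G3=0 w_R=0
row2: w_G1=-11/4 w_G3=1 w_R=0
total: w_G1=-11/4 w_G3=1 w_R=0
asked value: -11/4

class = planetary set [G3 = 24+2·21 = 66; Willis about the carrier]
row 1: whole set turns with the arm by x
superposition row 2 [arm held]: sun y, ring −(24/66)·y, arm 0
boundary: total ω_arm = x = 0 and total ω_ring = x − (24/66)·y = 1  ⇒  y = -11/4, x = 0
row 2 ring = −(24/66)·(-11/4) = 1
totals (row 1 + row 2): sun 0 + (-11/4) = -11/4, ring 0 + 1 = 1, arm 0 + 0 = 0
asked cell (row2, sun) = -11/4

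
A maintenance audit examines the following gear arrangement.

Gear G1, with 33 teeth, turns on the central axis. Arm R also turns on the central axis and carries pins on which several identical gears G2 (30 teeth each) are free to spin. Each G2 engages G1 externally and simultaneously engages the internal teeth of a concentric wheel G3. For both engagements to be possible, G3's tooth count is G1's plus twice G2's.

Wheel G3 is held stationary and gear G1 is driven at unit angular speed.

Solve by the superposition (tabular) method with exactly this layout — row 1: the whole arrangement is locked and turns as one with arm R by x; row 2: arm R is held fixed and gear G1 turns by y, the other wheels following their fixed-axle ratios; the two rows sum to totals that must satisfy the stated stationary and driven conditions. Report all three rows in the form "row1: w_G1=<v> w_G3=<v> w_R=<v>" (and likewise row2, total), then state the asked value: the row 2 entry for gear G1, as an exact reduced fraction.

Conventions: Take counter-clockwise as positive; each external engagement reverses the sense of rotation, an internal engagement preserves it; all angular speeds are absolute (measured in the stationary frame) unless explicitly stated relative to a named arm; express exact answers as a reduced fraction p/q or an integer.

recognized (axles ride arm R): planetary set, 33/30/93 teeth
row 1 (train locked, turned with arm): all members turn x
superposition row 2 [arm held]: sun y, ring −(33/93)·y, arm 0
boundary: total ω_ring = x − (33/93)·y = 0 and total ω_sun = x + y = 1  ⇒  y = 31/42, x = 11/42
row 2 ring = −(33/93)·31/42 = -11/42
totals (row 1 + row 2): sun 11/42 + 31/42 = 1, ring 11/42 + (-11/42) = 0, arm 11/42 + 0 = 11/42
asked cell (row2, sun) = 31/42

row1: w_G1=11/42 w_G3=11/42 w_R=11/42
row2: w_G1=31/42 w_G3=-11/42 w_R=0
total: w_G1=1 w_G3=0 w_R=11/42
asked value: 31/42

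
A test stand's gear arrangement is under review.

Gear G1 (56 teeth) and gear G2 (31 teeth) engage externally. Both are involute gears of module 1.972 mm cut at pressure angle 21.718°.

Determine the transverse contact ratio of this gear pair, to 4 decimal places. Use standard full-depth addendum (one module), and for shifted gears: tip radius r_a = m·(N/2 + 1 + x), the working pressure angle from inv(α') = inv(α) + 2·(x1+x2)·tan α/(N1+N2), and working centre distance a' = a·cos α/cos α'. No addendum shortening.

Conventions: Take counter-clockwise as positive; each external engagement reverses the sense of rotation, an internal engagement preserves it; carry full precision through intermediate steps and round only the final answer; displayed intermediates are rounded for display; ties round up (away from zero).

1.6375

topology: single-mesh involute geometry — m = 1.972, 56T/31T pair
base radii: r_b1 = 51.296568, r_b2 = 28.396314
tip radii: r_a1 = 57.188000, r_a2 = 32.538000
no profile shift: α' = α, a' = a
action lengths: √(r_a1²−r_b1²) = 25.281010, √(r_a2²−r_b2²) = 15.886182
base pitch p_b = π·m·cos α = 5.755461
CR = (25.281010 + 15.886182 − 85.782000·sin 21.71800°)/5.755461 = 1.637495
contact ratio ≈ 1.6375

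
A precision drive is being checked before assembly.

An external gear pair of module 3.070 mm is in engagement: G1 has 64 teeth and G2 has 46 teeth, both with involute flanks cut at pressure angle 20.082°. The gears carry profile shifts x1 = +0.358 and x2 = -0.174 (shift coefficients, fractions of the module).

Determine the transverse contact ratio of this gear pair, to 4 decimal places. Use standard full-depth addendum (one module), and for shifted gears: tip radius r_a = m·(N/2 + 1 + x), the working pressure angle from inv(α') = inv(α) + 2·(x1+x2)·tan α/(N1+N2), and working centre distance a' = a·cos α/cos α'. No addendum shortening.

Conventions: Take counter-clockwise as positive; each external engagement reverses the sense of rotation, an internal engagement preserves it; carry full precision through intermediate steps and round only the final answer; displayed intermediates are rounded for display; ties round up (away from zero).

class = single-mesh tooth geometry [involute pair 64T × 46T, m = 3.070]
base radii: r_b1 = 92.267221, r_b2 = 66.317065
tip radii: r_a1 = 102.409060, r_a2 = 73.145820
inv(α') = inv(20.082°) + 2·(+0.358-0.174)·tan α/(64+46) = 0.01631789  ⇒  α' = 20.59206°
a' = a·cos α / cos α' = 168.8500·cos 20.082°/cos 20.59206° = 169.408058
action lengths: √(r_a1²−r_b1²) = 44.433945, √(r_a2²−r_b2²) = 30.860296
base pitch p_b = π·m·cos α = 9.058313
CR = (44.433945 + 30.860296 − 169.408058·sin 20.59206°)/9.058313 = 1.734474
contact ratio ≈ 1.7345

1.7345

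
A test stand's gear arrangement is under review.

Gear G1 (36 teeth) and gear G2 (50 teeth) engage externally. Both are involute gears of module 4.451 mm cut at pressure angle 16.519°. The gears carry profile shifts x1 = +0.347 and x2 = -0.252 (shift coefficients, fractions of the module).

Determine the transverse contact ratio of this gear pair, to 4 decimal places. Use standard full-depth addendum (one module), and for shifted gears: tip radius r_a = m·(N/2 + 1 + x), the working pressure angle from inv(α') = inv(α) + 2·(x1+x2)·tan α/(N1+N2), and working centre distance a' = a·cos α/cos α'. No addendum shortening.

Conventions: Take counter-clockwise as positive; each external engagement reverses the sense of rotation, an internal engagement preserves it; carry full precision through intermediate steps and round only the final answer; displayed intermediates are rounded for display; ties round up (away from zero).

1.8596

class = single-mesh tooth geometry [involute pair 36T × 50T, m = 4.451]
base radii: r_b1 = 76.811170, r_b2 = 106.682180
tip radii: r_a1 = 86.113497, r_a2 = 114.604348
inv(α') = inv(16.519°) + 2·(+0.347-0.252)·tan α/(36+50) = 0.00891852  ⇒  α' = 16.93464°
a' = a·cos α / cos α' = 191.3930·cos 16.519°/cos 16.93464° = 191.810716
action lengths: √(r_a1²−r_b1²) = 38.930433, √(r_a2²−r_b2²) = 41.869668
base pitch p_b = π·m·cos α = 13.406078
CR = (38.930433 + 41.869668 − 191.810716·sin 16.93464°)/13.406078 = 1.859555
contact ratio ≈ 1.8596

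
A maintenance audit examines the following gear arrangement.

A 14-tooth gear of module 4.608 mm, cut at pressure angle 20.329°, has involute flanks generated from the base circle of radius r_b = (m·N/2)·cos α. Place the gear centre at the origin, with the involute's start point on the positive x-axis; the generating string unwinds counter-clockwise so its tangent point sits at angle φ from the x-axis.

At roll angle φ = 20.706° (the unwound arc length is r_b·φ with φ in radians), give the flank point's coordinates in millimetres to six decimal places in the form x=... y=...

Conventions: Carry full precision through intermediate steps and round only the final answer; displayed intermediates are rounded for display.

x=32.157994 y=0.469675

single-mesh involute tooth geometry (14T wheel at module 4.608)
pitch radius r_p = m·N/2 = 4.608·14/2 = 32.256000
base radius r_b = r_p·cos α = 32.256000·cos 20.329° = 30.246877
roll angle φ = 20.706° = 0.36138787 rad
x = r_b·(cos φ + φ·sin φ) = 32.157994
y = r_b·(sin φ − φ·cos φ) = 0.469675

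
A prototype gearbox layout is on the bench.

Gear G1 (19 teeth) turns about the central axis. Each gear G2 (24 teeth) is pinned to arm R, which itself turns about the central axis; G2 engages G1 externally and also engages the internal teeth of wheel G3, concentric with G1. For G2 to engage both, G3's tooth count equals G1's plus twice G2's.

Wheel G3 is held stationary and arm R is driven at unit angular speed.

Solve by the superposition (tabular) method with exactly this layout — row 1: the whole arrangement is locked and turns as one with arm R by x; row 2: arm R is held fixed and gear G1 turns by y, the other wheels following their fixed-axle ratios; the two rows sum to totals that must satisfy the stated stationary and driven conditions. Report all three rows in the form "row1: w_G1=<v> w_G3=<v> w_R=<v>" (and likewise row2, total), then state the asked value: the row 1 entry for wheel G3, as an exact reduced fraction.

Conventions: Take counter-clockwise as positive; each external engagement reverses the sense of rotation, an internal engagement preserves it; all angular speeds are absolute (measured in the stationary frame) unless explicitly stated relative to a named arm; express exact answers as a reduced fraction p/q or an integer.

row1: w_G1=1 w_G3=1 w_R=1
row2: w_G1=67/19 w_G3=-1 w_R=0
total: w_G1=86/19 w_G3=0 w_R=1
asked value: 1

class = planetary set [G3 = 19+2·24 = 67; Willis about the carrier]
row 1: whole set turns with the arm by x
superposition row 2 [arm held]: sun y, ring −(19/67)·y, arm 0
boundary: total ω_ring = x − (19/67)·y = 0 and total ω_arm = x = 1  ⇒  y = 67/19, x = 1
row 2 ring = −(19/67)·67/19 = -1
totals (row 1 + row 2): sun 1 + 67/19 = 86/19, ring 1 + (-1) = 0, arm 1 + 0 = 1
asked cell (row1, ring) = 1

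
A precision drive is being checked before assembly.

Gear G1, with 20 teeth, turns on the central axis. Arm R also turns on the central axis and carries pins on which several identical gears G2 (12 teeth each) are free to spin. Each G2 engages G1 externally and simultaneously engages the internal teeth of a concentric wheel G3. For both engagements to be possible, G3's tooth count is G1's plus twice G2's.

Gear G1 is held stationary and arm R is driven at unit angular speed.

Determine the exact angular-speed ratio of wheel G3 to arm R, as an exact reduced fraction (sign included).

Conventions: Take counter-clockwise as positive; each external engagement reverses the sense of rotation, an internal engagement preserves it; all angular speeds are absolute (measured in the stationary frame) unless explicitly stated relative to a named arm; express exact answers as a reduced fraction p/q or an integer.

16/11

recognized (axles ride arm R): planetary set, 20/12/44 teeth
ring teeth: 20 + 2·12 = 44
20(ω_sun−ω_arm) = −44(ω_ring−ω_arm),  ω_sun = 0, ω_arm = 1
ω_ring = 1 − (20/44)(0−1) = 16/11
ω_out/ω_in = 16/11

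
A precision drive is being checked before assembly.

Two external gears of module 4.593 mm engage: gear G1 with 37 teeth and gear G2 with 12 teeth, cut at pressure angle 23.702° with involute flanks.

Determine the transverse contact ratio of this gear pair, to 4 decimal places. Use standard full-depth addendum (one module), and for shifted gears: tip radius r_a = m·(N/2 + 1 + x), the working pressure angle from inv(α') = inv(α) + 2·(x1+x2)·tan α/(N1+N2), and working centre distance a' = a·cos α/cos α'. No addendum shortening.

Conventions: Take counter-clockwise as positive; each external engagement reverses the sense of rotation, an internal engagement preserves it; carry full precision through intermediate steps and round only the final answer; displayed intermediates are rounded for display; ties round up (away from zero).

1.4422

topology: single-mesh involute geometry — m = 4.593, 37T/12T pair
base radii: r_b1 = 77.803116, r_b2 = 25.233443
tip radii: r_a1 = 89.563500, r_a2 = 32.151000
no profile shift: α' = α, a' = a
action lengths: √(r_a1²−r_b1²) = 44.365478, √(r_a2²−r_b2²) = 19.923859
base pitch p_b = π·m·cos α = 13.212200
CR = (44.365478 + 19.923859 − 112.528500·sin 23.70200°)/13.212200 = 1.442240
contact ratio ≈ 1.4422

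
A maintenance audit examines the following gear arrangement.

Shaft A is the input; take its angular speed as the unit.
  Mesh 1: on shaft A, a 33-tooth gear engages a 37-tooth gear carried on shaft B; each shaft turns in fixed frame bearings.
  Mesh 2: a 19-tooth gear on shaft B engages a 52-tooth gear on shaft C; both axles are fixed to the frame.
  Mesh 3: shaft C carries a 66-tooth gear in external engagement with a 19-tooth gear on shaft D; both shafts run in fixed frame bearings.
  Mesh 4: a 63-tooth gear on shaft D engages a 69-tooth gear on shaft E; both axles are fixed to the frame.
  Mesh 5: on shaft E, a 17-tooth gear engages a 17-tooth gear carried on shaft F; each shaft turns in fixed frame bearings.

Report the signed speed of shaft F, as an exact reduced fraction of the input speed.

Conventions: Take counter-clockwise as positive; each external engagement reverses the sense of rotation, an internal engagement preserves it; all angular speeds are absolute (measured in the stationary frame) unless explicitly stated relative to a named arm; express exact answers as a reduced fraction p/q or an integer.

-22869/22126

5-mesh fixed-axis compound train (all bearings frame-fixed)
mesh 1 [33T→37T]: |ω|/ω_in = 1×33/37 = 33/37, sense flips to −
mesh 2 [19T→52T]: |ω|/ω_in = (33/37)×19/52 = 627/1924, sense flips to +
mesh 3 [66T→19T]: |ω|/ω_in = (627/1924)×66/19 = 1089/962, sense flips to −
mesh 4 [63T→69T]: |ω|/ω_in = (1089/962)×63/69 = 22869/22126, sense flips to +
mesh 5 [17T→17T]: |ω|/ω_in = (22869/22126)×17/17 = 22869/22126, sense flips to −
signed output speed (× input speed) = -22869/22126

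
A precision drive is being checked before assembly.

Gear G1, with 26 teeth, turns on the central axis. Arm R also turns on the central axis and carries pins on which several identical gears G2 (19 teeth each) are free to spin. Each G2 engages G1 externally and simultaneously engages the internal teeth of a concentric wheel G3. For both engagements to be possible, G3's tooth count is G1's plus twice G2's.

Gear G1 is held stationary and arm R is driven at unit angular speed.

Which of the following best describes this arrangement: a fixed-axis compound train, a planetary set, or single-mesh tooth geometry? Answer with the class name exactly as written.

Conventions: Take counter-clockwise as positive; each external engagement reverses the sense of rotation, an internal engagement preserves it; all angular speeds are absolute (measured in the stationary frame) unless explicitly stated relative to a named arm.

class = planetary set [G3 = 26+2·19 = 64; Willis about the carrier]
classification: planetary set

planetary set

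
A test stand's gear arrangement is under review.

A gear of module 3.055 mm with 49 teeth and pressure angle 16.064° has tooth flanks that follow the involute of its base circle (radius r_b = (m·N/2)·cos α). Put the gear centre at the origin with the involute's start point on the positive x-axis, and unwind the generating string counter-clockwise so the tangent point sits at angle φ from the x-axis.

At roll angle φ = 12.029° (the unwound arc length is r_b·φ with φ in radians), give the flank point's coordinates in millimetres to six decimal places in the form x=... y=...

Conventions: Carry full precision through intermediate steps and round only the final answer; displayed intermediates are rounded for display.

x=73.492645 y=0.220884

class = single-mesh tooth geometry [base-circle involute, m = 3.055, 49T]
pitch radius r_p = m·N/2 = 3.055·49/2 = 74.847500
base radius r_b = r_p·cos α = 74.847500·cos 16.064° = 71.924945
roll angle φ = 12.029° = 0.20994566 rad
x = r_b·(cos φ + φ·sin φ) = 73.492645
y = r_b·(sin φ − φ·cos φ) = 0.220884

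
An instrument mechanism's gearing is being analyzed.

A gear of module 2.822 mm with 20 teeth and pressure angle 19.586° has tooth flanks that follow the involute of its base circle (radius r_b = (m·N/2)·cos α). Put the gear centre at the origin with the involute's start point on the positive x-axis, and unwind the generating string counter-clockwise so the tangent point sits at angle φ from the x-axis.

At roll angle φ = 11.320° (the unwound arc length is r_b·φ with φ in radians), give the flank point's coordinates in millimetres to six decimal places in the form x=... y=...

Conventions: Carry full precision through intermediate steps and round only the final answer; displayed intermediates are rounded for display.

recognized (one wheel, involute flank): single-mesh tooth geometry, m = 2.822, N = 20
pitch radius r_p = m·N/2 = 2.822·20/2 = 28.220000
base radius r_b = r_p·cos α = 28.220000·cos 19.586° = 26.587174
roll angle φ = 11.320° = 0.19757127 rad
x = r_b·(cos φ + φ·sin φ) = 27.101028
y = r_b·(sin φ − φ·cos φ) = 0.068081

x=27.101028 y=0.068081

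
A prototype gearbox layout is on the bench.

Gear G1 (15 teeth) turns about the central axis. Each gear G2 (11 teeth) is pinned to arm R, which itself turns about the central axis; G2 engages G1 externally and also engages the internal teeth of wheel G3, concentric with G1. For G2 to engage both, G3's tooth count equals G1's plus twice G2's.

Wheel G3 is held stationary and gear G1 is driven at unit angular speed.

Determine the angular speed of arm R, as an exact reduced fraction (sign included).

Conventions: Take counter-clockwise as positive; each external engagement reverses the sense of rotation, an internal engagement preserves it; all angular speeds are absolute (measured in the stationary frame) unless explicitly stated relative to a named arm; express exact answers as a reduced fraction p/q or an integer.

topology: planetary set — G1 15T / G2 11T / G3 37T, arm = carrier (Willis)
ring teeth: 15 + 2·11 = 37
15(ω_sun−ω_arm) = −37(ω_ring−ω_arm),  ω_ring = 0, ω_sun = 1
15(1−ω_arm) = −37(0−ω_arm)  ⇒  52·ω_arm = 15  ⇒  ω_arm = 15/52
exact speed ratio = 15/52

15/52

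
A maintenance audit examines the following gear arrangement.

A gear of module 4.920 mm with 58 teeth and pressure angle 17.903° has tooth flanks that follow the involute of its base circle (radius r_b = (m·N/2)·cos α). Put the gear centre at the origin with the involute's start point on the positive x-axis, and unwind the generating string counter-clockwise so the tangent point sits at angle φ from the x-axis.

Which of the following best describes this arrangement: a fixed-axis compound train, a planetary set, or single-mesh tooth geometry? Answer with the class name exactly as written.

single-mesh tooth geometry

single-mesh involute tooth geometry (58T wheel at module 4.920)
classification: single-mesh tooth geometry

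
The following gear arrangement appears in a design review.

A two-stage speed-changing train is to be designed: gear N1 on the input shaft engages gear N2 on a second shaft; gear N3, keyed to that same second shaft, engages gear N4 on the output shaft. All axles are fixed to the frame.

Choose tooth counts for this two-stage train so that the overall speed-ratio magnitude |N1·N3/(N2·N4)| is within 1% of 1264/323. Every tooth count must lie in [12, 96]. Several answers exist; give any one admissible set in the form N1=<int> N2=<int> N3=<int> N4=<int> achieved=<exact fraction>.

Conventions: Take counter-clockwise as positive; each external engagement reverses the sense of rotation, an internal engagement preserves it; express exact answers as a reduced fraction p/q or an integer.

N1=16 N2=17 N3=79 N4=19 achieved=1264/323

2-stage fixed-axis compound train for ratio 1264/323
target = 1264/323 in lowest terms: an exact hit needs N1·N3 = k·1264 and N2·N4 = k·323 for one integer k, every count in [12, 96]; additionally prefer no 1:1 stage (N1 ≠ N2, N3 ≠ N4)
k = 1: N1·N3 = 1264 = 16·79, N2·N4 = 323 = 17·19
achieved = 16·79/(17·19) = 1264/323; |achieved − target| = 0 ≤ 316/8075 ✓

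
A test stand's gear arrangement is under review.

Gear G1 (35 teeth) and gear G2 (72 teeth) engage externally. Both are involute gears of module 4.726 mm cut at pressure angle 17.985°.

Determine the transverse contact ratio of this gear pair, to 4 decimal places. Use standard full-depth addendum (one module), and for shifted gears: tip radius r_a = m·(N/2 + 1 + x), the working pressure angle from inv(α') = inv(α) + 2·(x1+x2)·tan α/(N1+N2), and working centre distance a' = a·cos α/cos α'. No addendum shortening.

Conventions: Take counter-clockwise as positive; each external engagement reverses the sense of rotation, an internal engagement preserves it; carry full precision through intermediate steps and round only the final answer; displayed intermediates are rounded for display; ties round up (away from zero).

recognized (one external pair, fixed centres): single-mesh tooth geometry, m = 4.726, N1 = 35, N2 = 72
base radii: r_b1 = 78.663817, r_b2 = 161.822710
tip radii: r_a1 = 87.431000, r_a2 = 174.862000
no profile shift: α' = α, a' = a
action lengths: √(r_a1²−r_b1²) = 38.159974, √(r_a2²−r_b2²) = 66.258053
base pitch p_b = π·m·cos α = 14.121695
CR = (38.159974 + 66.258053 − 252.841000·sin 17.98500°)/14.121695 = 1.865840
contact ratio ≈ 1.8658

1.8658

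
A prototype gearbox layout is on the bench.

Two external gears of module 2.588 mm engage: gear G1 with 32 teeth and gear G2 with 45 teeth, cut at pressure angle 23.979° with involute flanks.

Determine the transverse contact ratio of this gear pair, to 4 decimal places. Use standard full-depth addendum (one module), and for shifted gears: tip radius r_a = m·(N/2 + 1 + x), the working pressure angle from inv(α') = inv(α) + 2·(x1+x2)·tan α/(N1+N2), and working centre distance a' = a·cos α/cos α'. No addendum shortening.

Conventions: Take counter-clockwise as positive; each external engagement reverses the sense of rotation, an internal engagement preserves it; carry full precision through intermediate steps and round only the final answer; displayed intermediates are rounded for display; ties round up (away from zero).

1.5380

single-mesh involute tooth geometry (32T engaging 45T at module 2.588)
base radii: r_b1 = 37.834261, r_b2 = 53.204429
tip radii: r_a1 = 43.996000, r_a2 = 60.818000
no profile shift: α' = α, a' = a
action lengths: √(r_a1²−r_b1²) = 22.454771, √(r_a2²−r_b2²) = 29.463840
base pitch p_b = π·m·cos α = 7.428740
CR = (22.454771 + 29.463840 − 99.638000·sin 23.97900°)/7.428740 = 1.538020
contact ratio ≈ 1.5380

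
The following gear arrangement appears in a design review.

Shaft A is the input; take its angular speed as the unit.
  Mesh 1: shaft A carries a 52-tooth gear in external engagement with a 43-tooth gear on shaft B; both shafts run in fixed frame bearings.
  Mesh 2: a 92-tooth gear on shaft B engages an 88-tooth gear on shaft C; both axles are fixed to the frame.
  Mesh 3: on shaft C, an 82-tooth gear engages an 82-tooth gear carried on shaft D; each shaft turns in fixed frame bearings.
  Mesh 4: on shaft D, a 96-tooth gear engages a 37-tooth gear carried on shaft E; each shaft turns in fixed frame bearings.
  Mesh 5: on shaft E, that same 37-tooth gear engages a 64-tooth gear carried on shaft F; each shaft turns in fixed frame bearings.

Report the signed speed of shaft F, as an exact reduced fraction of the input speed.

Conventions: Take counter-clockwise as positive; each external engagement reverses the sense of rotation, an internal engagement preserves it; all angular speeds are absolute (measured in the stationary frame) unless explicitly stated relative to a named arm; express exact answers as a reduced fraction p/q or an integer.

-897/473

5-mesh fixed-axis compound train (all bearings frame-fixed)
mesh 1 [52T→43T]: |ω|/ω_in = 1×52/43 = 52/43, sense flips to −
mesh 2 [92T→88T]: |ω|/ω_in = (52/43)×92/88 = 598/473, sense flips to +
mesh 3 [82T→82T]: |ω|/ω_in = (598/473)×82/82 = 598/473, sense flips to −
mesh 4 [96T→37T]: |ω|/ω_in = (598/473)×96/37 = 57408/17501, sense flips to +
mesh 5 [37T→64T]: |ω|/ω_in = (57408/17501)×37/64 = 897/473, sense flips to −
signed output speed (× input speed) = -897/473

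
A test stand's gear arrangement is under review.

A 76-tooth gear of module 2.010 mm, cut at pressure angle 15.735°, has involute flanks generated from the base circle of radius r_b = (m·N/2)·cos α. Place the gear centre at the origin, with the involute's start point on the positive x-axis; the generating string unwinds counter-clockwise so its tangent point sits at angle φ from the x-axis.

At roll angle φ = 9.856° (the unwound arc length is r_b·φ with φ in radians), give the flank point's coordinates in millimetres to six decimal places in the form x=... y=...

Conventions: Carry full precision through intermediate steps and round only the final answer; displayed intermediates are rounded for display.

x=74.597446 y=0.124371

single-mesh involute tooth geometry (76T wheel at module 2.010)
pitch radius r_p = m·N/2 = 2.010·76/2 = 76.380000
base radius r_b = r_p·cos α = 76.380000·cos 15.735° = 73.517756
roll angle φ = 9.856° = 0.17201965 rad
x = r_b·(cos φ + φ·sin φ) = 74.597446
y = r_b·(sin φ − φ·cos φ) = 0.124371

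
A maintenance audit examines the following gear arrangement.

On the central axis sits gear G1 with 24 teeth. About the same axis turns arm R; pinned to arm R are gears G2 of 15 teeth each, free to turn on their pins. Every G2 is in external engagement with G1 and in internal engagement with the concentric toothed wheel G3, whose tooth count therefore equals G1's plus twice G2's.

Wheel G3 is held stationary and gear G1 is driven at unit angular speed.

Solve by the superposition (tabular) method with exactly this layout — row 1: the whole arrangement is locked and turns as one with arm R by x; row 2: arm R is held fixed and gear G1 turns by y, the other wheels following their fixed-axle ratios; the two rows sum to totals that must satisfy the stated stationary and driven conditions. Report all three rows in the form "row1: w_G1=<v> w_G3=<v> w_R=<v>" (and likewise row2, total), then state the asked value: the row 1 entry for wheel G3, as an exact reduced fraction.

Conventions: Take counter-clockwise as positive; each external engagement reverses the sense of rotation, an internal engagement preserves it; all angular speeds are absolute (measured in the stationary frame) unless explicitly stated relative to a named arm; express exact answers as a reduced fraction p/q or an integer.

planetary set (24T centre, 15T on arm, 54T internal) — Willis relation
row 1 (train locked, turned with arm): all members turn x
row 2 (arm held, sun turns y): ω_ring = −(24/54)·y, ω_arm = 0
boundary: total ω_ring = x − (24/54)·y = 0 and total ω_sun = x + y = 1  ⇒  y = 9/13, x = 4/13
row 2 ring = −(24/54)·9/13 = -4/13
totals (row 1 + row 2): sun 4/13 + 9/13 = 1, ring 4/13 + (-4/13) = 0, arm 4/13 + 0 = 4/13
asked cell (row1, ring) = 4/13

row1: w_G1=4/13 w_G3=4/13 w_R=4/13
row2: w_G1=9/13 w_G3=-4/13 w_R=0
total: w_G1=1 w_G3=0 w_R=4/13
asked value: 4/13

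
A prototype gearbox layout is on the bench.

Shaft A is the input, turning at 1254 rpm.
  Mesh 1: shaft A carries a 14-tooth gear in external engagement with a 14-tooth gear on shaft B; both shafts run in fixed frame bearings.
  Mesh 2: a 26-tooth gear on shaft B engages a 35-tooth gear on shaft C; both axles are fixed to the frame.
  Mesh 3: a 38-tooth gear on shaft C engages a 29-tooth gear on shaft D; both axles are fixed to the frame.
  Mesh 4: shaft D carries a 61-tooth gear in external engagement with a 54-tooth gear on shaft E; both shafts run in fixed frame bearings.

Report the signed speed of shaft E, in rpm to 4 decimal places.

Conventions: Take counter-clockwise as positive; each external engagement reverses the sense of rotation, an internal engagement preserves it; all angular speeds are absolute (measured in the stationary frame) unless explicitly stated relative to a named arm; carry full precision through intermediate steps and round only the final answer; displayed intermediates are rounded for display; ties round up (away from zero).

+1378.8738 rpm

class = fixed-axis compound train [4 meshes; 4 ratios multiply, 4 sense flips]
mesh 1 [14T→14T]: ω = 1254.0000×14/14 = 1254.0000 rpm, sense flips to −
mesh 2 [26T→35T]: ω = 1254.0000×26/35 = 931.5429 rpm, sense flips to +
mesh 3 [38T→29T]: ω = 931.5429×38/29 = 1220.6424 rpm, sense flips to −
mesh 4 [61T→54T]: ω = 1220.6424×61/54 = 1378.8738 rpm, sense flips to +
signed output speed = +1378.8738 rpm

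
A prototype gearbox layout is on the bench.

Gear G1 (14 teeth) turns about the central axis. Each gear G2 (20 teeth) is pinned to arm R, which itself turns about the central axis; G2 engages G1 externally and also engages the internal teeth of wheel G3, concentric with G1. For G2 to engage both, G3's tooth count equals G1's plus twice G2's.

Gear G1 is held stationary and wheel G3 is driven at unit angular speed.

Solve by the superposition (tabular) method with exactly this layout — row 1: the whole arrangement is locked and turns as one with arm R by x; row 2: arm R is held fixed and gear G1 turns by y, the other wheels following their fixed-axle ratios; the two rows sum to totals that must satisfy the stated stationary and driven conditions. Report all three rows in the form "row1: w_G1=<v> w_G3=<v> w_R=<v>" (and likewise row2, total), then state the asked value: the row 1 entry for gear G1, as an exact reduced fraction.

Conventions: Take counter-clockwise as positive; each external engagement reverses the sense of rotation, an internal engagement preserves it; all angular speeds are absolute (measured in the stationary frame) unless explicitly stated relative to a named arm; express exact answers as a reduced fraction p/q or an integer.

class = planetary set [G3 = 14+2·20 = 54; Willis about the carrier]
superposition row 1 [locked train]: every member turns x
row 2: sun turns y, ring = −(14/54)·y, arm 0
boundary: total ω_sun = x + y = 0 and total ω_ring = x − (14/54)·y = 1  ⇒  y = -27/34, x = 27/34
row 2 ring = −(14/54)·(-27/34) = 7/34
totals (row 1 + row 2): sun 27/34 + (-27/34) = 0, ring 27/34 + 7/34 = 1, arm 27/34 + 0 = 27/34
asked cell (row1, sun) = 27/34

row1: w_G1=27/34 w_G3=27/34 w_R=27/34
row2: w_G1=-27/34 w_G3=7/34 w_R=0
total: w_G1=0 w_G3=1 w_R=27/34
asked value: 27/34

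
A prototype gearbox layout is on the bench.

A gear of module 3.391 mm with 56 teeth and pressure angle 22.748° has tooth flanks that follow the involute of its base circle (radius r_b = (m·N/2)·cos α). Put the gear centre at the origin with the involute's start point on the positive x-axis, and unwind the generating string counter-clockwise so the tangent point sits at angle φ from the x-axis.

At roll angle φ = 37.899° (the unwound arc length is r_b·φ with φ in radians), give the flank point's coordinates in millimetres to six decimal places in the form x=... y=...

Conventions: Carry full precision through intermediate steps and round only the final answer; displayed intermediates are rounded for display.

recognized (one wheel, involute flank): single-mesh tooth geometry, m = 3.391, N = 56
pitch radius r_p = m·N/2 = 3.391·56/2 = 94.948000
base radius r_b = r_p·cos α = 94.948000·cos 22.748° = 87.562419
roll angle φ = 37.899° = 0.66146233 rad
x = r_b·(cos φ + φ·sin φ) = 104.673186
y = r_b·(sin φ − φ·cos φ) = 8.083319

x=104.673186 y=8.083319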